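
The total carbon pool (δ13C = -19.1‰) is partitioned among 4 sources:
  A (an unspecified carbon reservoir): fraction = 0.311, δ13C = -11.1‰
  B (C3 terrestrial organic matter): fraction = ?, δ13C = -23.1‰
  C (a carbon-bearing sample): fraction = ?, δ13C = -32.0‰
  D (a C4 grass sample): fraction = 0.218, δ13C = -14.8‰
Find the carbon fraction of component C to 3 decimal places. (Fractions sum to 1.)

0.173

Let f_C and f_B be the unknown fractions; fractions sum to 1 so f_C + f_B = 0.471.
Mass balance: Σ fᵢ·δᵢ = δ_bulk ⇒ f_C·(-32.0) + f_B·(-23.1) = -19.1 − (-6.678) = -12.422
Substitute f_B = 0.471 − f_C:
f_C·(-32.0 − -23.1) = -12.422 − 0.471×(-23.1) = -1.541
f_C = -1.541 / -8.9 = 0.1732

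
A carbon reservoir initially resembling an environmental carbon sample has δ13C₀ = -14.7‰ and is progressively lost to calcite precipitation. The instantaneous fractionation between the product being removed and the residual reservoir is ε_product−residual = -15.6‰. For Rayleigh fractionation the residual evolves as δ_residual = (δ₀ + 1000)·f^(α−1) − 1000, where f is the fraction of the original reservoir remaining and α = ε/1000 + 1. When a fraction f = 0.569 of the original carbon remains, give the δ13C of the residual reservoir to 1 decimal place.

Rayleigh residual: δ_res = (δ₀ + 1000)·f^(α−1) − 1000
α = ε/1000 + 1 = 0.98440, so α − 1 = -0.01560
f^(α−1) = 0.569^(-0.01560) = 1.008835
δ_res = (-14.7 + 1000) × 1.008835 − 1000 = 994.005 − 1000 = -5.99‰

-6.0‰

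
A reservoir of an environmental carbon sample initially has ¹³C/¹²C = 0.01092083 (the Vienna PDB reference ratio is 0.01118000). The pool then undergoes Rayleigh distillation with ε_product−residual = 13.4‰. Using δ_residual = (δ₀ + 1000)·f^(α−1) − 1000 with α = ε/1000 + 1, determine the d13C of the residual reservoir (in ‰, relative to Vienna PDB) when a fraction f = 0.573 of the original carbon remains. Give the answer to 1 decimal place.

-30.4‰

δ₀ = (0.01092083/0.01118000 − 1)×1000 = (0.976818 − 1)×1000 = -23.182‰
α − 1 = ε/1000 = 0.0134
f^(α−1) = 0.573^(0.0134) = 0.992566
δ_res = (-23.182 + 1000) × 0.992566 − 1000 = 969.556 − 1000 = -30.44‰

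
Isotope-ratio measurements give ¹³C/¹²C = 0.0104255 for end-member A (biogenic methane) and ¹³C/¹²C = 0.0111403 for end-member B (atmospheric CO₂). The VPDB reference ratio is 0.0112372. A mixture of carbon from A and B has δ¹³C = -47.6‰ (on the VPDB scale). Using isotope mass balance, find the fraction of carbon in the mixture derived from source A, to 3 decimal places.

0.613

δ_A = (0.0104255/0.0112372 − 1)×1000 = (0.927767 − 1)×1000 = -72.233‰
δ_B = (0.0111403/0.0112372 − 1)×1000 = (0.991377 − 1)×1000 = -8.623‰
f_A = (δ_mix − δ_B)/(δ_A − δ_B) = (-47.6 − (-8.623))/(-72.233 − (-8.623))
f_A = -38.977 / -63.610 = 0.6127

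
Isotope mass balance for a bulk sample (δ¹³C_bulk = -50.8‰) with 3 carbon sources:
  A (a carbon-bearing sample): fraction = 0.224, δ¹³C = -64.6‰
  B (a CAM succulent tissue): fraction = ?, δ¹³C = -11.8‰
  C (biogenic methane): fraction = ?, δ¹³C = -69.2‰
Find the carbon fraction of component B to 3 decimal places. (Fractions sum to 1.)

0.303

Let f_B and f_C be the unknown fractions; fractions sum to 1 so f_B + f_C = 0.776.
Mass balance: Σ fᵢ·δᵢ = δ_bulk ⇒ f_B·(-11.8) + f_C·(-69.2) = -50.8 − (-14.470) = -36.330
Substitute f_C = 0.776 − f_B:
f_B·(-11.8 − -69.2) = -36.330 − 0.776×(-69.2) = 17.370
f_B = 17.370 / 57.4 = 0.3026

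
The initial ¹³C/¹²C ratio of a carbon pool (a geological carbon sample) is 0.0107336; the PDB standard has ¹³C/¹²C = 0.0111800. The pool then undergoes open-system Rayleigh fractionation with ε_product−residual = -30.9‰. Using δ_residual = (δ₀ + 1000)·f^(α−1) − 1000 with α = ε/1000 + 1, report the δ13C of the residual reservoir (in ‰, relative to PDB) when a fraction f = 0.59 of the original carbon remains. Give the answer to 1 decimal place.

-24.1‰

δ₀ = (0.0107336/0.0111800 − 1)×1000 = (0.960072 − 1)×1000 = -39.928‰
α − 1 = ε/1000 = -0.0309
f^(α−1) = 0.59^(-0.0309) = 1.016437
δ_res = (-39.928 + 1000) × 1.016437 − 1000 = 975.853 − 1000 = -24.15‰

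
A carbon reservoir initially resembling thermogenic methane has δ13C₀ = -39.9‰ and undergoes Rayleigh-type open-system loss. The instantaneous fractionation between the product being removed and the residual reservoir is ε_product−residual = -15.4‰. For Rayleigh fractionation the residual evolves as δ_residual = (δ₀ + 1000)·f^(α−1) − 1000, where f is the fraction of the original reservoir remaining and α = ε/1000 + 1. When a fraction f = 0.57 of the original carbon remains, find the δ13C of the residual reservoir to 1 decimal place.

Rayleigh residual: δ_res = (δ₀ + 1000)·f^(α−1) − 1000
α = ε/1000 + 1 = 0.98460, so α − 1 = -0.01540
f^(α−1) = 0.57^(-0.01540) = 1.008694
δ_res = (-39.9 + 1000) × 1.008694 − 1000 = 968.447 − 1000 = -31.55‰

-31.6‰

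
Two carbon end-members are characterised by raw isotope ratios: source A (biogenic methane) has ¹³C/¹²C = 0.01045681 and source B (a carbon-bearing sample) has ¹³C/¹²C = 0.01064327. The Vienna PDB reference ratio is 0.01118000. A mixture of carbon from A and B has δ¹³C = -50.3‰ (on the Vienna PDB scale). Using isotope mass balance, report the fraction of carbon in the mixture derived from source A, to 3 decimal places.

0.137

δ_A = (0.01045681/0.01118000 − 1)×1000 = (0.935314 − 1)×1000 = -64.686‰
δ_B = (0.01064327/0.01118000 − 1)×1000 = (0.951992 − 1)×1000 = -48.008‰
f_A = (δ_mix − δ_B)/(δ_A − δ_B) = (-50.3 − (-48.008))/(-64.686 − (-48.008))
f_A = -2.292 / -16.678 = 0.1374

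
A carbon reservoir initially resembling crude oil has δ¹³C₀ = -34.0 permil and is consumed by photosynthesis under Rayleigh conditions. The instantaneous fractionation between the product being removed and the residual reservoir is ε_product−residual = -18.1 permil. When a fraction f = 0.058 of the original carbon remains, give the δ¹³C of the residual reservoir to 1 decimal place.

17.1 permil

Rayleigh residual: δ_res = (δ₀ + 1000)·f^(α−1) − 1000
α = ε/1000 + 1 = 0.98190, so α − 1 = -0.01810
f^(α−1) = 0.058^(-0.01810) = 1.052887
δ_res = (-34.0 + 1000) × 1.052887 − 1000 = 1017.089 − 1000 = 17.09 permil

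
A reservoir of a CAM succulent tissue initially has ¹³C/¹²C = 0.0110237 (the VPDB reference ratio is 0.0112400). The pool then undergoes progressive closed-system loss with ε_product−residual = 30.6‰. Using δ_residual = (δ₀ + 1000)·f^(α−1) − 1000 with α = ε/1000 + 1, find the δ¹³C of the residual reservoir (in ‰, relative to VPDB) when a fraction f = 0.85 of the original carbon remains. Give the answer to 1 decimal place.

-24.1‰

δ₀ = (0.0110237/0.0112400 − 1)×1000 = (0.980756 − 1)×1000 = -19.244‰
α − 1 = ε/1000 = 0.0306
f^(α−1) = 0.85^(0.0306) = 0.995039
δ_res = (-19.244 + 1000) × 0.995039 − 1000 = 975.891 − 1000 = -24.11‰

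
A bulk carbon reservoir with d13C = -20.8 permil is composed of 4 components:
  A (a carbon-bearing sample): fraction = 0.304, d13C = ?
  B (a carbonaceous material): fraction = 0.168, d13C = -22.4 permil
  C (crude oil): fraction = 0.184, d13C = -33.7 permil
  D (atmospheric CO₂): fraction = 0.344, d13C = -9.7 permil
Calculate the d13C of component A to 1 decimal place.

Isotope mass balance: δ_bulk = Σ fᵢ·δᵢ.
-20.8 = 0.304×δ_A + 0.168×(-22.4) + 0.184×(-33.7) + 0.344×(-9.7)
0.304·δ_A = -20.8 − (-13.301) = -7.499
δ_A = -7.499 / 0.304 = -24.67 permil

-24.7 permil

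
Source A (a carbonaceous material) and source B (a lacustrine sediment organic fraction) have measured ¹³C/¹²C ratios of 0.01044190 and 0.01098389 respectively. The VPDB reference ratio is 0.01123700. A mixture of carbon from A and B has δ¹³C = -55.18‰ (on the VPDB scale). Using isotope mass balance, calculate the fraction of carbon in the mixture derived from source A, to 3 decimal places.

0.677

δ_A = (0.01044190/0.01123700 − 1)×1000 = (0.929243 − 1)×1000 = -70.757‰
δ_B = (0.01098389/0.01123700 − 1)×1000 = (0.977475 − 1)×1000 = -22.525‰
f_A = (δ_mix − δ_B)/(δ_A − δ_B) = (-55.18 − (-22.525))/(-70.757 − (-22.525))
f_A = -32.655 / -48.233 = 0.6770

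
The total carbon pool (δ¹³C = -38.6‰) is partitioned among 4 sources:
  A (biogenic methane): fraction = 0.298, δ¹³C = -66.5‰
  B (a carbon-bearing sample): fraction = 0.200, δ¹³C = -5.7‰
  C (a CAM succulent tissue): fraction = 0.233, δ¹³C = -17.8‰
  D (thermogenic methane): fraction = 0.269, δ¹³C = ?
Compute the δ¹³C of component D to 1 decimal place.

Isotope mass balance: δ_bulk = Σ fᵢ·δᵢ.
-38.6 = 0.298×(-66.5) + 0.200×(-5.7) + 0.233×(-17.8) + 0.269×δ_D
0.269·δ_D = -38.6 − (-25.104) = -13.496
δ_D = -13.496 / 0.269 = -50.17‰

-50.2‰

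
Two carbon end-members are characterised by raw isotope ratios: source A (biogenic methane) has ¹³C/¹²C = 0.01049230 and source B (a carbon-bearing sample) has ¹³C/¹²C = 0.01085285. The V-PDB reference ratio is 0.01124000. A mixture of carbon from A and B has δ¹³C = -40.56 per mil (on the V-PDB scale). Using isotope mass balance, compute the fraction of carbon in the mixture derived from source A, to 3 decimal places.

0.191

δ_A = (0.01049230/0.01124000 − 1)×1000 = (0.933479 − 1)×1000 = -66.521 per mil
δ_B = (0.01085285/0.01124000 − 1)×1000 = (0.965556 − 1)×1000 = -34.444 per mil
f_A = (δ_mix − δ_B)/(δ_A − δ_B) = (-40.56 − (-34.444))/(-66.521 − (-34.444))
f_A = -6.116 / -32.077 = 0.1907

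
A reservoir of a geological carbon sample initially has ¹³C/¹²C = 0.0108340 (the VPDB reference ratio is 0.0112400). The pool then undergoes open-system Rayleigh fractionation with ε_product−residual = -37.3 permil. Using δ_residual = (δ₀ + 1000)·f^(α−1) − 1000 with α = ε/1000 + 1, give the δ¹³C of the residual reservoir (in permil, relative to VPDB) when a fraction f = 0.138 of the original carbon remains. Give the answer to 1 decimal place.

37.8 permil

δ₀ = (0.0108340/0.0112400 − 1)×1000 = (0.963879 − 1)×1000 = -36.121 permil
α − 1 = ε/1000 = -0.0373
f^(α−1) = 0.138^(-0.0373) = 1.076670
δ_res = (-36.121 + 1000) × 1.076670 − 1000 = 1037.779 − 1000 = 37.78 permil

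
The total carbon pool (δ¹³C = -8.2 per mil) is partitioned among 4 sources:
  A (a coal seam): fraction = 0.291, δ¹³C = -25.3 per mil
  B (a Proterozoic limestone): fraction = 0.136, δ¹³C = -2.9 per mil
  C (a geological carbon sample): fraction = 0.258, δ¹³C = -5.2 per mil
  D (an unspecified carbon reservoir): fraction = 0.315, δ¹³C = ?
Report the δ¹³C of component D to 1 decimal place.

2.9 per mil

Isotope mass balance: δ_bulk = Σ fᵢ·δᵢ.
-8.2 = 0.291×(-25.3) + 0.136×(-2.9) + 0.258×(-5.2) + 0.315×δ_D
0.315·δ_D = -8.2 − (-9.098) = 0.898
δ_D = 0.898 / 0.315 = 2.85 per mil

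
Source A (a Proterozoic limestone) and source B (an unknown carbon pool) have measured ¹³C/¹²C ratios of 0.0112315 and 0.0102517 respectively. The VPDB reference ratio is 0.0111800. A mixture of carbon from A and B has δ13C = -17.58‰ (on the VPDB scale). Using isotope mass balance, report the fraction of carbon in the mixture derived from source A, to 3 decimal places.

0.747

δ_A = (0.0112315/0.0111800 − 1)×1000 = (1.004606 − 1)×1000 = 4.606‰
δ_B = (0.0102517/0.0111800 − 1)×1000 = (0.916968 − 1)×1000 = -83.032‰
f_A = (δ_mix − δ_B)/(δ_A − δ_B) = (-17.58 − (-83.032))/(4.606 − (-83.032))
f_A = 65.452 / 87.639 = 0.7468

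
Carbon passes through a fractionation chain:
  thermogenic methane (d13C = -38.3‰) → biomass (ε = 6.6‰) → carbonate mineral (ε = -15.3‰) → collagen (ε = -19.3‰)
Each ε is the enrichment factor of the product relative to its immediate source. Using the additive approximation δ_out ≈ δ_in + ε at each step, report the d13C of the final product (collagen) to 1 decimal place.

-66.3‰

step 1: δ ≈ -38.3 + (6.6) = -31.7‰
step 2: δ ≈ -31.7 + (-15.3) = -47.0‰
step 3: δ ≈ -47.0 + (-19.3) = -66.3‰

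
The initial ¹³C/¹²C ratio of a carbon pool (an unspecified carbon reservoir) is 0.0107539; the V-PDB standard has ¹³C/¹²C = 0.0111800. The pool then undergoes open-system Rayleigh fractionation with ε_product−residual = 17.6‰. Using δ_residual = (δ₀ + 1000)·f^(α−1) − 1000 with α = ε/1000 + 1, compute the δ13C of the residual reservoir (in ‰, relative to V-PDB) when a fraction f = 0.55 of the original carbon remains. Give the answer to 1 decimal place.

-48.2‰

δ₀ = (0.0107539/0.0111800 − 1)×1000 = (0.961887 − 1)×1000 = -38.113‰
α − 1 = ε/1000 = 0.0176
f^(α−1) = 0.55^(0.0176) = 0.989533
δ_res = (-38.113 + 1000) × 0.989533 − 1000 = 951.819 − 1000 = -48.18‰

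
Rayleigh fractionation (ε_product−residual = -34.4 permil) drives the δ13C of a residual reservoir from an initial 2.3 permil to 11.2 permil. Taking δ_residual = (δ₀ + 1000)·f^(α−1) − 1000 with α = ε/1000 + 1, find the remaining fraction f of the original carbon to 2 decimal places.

0.77

α − 1 = ε/1000 = -0.0344
(δ_res + 1000)/(δ₀ + 1000) = (11.2 + 1000)/(2.3 + 1000) = 1011.2/1002.3 = 1.008880
f = 1.008880^(1/-0.0344) = exp(ln(1.008880)/-0.0344) = exp(0.00884/-0.0344)
f = exp(-0.2570) = 0.7734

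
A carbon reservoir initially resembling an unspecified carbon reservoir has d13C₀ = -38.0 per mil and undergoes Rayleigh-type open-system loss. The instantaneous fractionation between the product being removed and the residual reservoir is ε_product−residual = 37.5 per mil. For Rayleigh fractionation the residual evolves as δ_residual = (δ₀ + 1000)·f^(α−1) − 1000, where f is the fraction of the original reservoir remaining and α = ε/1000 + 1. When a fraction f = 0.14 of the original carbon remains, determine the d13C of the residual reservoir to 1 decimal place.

-106.4 per mil

Rayleigh residual: δ_res = (δ₀ + 1000)·f^(α−1) − 1000
α = ε/1000 + 1 = 1.03750, so α − 1 = 0.03750
f^(α−1) = 0.14^(0.03750) = 0.928923
δ_res = (-38.0 + 1000) × 0.928923 − 1000 = 893.624 − 1000 = -106.38 per mil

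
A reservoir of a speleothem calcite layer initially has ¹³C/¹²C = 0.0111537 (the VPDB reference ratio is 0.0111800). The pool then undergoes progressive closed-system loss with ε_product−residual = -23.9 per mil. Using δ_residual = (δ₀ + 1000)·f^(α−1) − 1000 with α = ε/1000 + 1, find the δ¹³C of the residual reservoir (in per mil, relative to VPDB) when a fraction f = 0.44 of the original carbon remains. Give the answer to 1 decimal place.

δ₀ = (0.0111537/0.0111800 − 1)×1000 = (0.997648 − 1)×1000 = -2.352 per mil
α − 1 = ε/1000 = -0.0239
f^(α−1) = 0.44^(-0.0239) = 1.019815
δ_res = (-2.352 + 1000) × 1.019815 − 1000 = 1017.416 − 1000 = 17.42 per mil

17.4 per mil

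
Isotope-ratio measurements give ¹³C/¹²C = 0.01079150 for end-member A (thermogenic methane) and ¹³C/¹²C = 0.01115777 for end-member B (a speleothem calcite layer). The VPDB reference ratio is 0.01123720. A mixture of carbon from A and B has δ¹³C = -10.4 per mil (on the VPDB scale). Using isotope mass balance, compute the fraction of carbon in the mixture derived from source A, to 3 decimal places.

0.102

δ_A = (0.01079150/0.01123720 − 1)×1000 = (0.960337 − 1)×1000 = -39.663 per mil
δ_B = (0.01115777/0.01123720 − 1)×1000 = (0.992932 − 1)×1000 = -7.068 per mil
f_A = (δ_mix − δ_B)/(δ_A − δ_B) = (-10.4 − (-7.068))/(-39.663 − (-7.068))
f_A = -3.332 / -32.594 = 0.1022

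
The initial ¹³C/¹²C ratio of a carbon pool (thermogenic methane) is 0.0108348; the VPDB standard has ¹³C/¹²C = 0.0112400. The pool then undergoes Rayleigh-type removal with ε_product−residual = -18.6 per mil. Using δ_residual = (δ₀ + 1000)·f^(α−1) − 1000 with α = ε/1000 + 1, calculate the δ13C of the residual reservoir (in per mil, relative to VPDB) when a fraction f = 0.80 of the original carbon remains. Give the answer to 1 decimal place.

-32.0 per mil

δ₀ = (0.0108348/0.0112400 − 1)×1000 = (0.963950 − 1)×1000 = -36.050 per mil
α − 1 = ε/1000 = -0.0186
f^(α−1) = 0.80^(-0.0186) = 1.004159
δ_res = (-36.050 + 1000) × 1.004159 − 1000 = 967.959 − 1000 = -32.04 per mil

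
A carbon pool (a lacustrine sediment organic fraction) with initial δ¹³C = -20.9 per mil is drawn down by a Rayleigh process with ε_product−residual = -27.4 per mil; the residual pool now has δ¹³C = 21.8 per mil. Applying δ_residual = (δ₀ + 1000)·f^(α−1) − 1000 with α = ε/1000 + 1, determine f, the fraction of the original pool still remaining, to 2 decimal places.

α − 1 = ε/1000 = -0.0274
(δ_res + 1000)/(δ₀ + 1000) = (21.8 + 1000)/(-20.9 + 1000) = 1021.8/979.1 = 1.043611
f = 1.043611^(1/-0.0274) = exp(ln(1.043611)/-0.0274) = exp(0.04269/-0.0274)
f = exp(-1.5579) = 0.2106

0.21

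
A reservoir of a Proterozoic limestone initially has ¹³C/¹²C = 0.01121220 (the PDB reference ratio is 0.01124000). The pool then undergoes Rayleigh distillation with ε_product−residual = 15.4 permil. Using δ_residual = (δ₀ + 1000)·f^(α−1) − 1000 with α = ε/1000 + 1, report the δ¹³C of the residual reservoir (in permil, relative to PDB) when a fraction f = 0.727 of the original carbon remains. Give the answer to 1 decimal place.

-7.4 permil

δ₀ = (0.01121220/0.01124000 − 1)×1000 = (0.997527 − 1)×1000 = -2.473 permil
α − 1 = ε/1000 = 0.0154
f^(α−1) = 0.727^(0.0154) = 0.995102
δ_res = (-2.473 + 1000) × 0.995102 − 1000 = 992.641 − 1000 = -7.36 permil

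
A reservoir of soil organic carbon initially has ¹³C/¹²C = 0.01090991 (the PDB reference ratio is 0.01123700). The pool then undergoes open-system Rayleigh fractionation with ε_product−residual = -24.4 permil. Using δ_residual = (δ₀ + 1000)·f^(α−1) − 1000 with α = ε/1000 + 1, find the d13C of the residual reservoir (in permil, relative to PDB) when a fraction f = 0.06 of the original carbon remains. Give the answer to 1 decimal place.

δ₀ = (0.01090991/0.01123700 − 1)×1000 = (0.970892 − 1)×1000 = -29.108 permil
α − 1 = ε/1000 = -0.0244
f^(α−1) = 0.06^(-0.0244) = 1.071058
δ_res = (-29.108 + 1000) × 1.071058 − 1000 = 1039.882 − 1000 = 39.88 permil

39.9 permil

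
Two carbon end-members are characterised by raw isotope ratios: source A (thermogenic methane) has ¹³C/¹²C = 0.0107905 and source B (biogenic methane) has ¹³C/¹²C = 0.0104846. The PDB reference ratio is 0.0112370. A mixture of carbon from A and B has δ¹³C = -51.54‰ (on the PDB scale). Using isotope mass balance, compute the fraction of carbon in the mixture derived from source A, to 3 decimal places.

0.566

δ_A = (0.0107905/0.0112370 − 1)×1000 = (0.960265 − 1)×1000 = -39.735‰
δ_B = (0.0104846/0.0112370 − 1)×1000 = (0.933043 − 1)×1000 = -66.957‰
f_A = (δ_mix − δ_B)/(δ_A − δ_B) = (-51.54 − (-66.957))/(-39.735 − (-66.957))
f_A = 15.417 / 27.223 = 0.5663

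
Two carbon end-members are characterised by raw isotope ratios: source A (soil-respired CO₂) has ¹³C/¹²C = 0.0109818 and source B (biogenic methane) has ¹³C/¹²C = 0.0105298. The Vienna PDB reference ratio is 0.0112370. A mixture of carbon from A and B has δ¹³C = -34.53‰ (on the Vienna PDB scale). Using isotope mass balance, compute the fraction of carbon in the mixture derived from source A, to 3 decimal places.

δ_A = (0.0109818/0.0112370 − 1)×1000 = (0.977289 − 1)×1000 = -22.711‰
δ_B = (0.0105298/0.0112370 − 1)×1000 = (0.937065 − 1)×1000 = -62.935‰
f_A = (δ_mix − δ_B)/(δ_A − δ_B) = (-34.53 − (-62.935))/(-22.711 − (-62.935))
f_A = 28.405 / 40.224 = 0.7062

0.706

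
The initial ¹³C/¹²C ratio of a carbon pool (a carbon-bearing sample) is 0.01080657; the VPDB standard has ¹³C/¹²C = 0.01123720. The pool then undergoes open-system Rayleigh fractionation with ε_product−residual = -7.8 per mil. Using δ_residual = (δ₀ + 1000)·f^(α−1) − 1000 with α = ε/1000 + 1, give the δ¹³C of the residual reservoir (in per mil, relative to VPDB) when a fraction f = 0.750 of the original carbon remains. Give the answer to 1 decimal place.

δ₀ = (0.01080657/0.01123720 − 1)×1000 = (0.961678 − 1)×1000 = -38.322 per mil
α − 1 = ε/1000 = -0.0078
f^(α−1) = 0.750^(-0.0078) = 1.002246
δ_res = (-38.322 + 1000) × 1.002246 − 1000 = 963.839 − 1000 = -36.16 per mil

-36.2 per mil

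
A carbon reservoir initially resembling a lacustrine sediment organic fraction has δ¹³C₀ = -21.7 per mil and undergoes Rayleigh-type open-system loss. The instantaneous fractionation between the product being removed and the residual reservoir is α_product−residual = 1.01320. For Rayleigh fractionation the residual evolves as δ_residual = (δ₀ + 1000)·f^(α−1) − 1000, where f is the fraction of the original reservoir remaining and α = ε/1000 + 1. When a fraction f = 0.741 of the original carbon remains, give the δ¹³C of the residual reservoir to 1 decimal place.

Rayleigh residual: δ_res = (δ₀ + 1000)·f^(α−1) − 1000
α − 1 = 0.01320
f^(α−1) = 0.741^(0.01320) = 0.996051
δ_res = (-21.7 + 1000) × 0.996051 − 1000 = 974.437 − 1000 = -25.56 per mil

-25.6 per mil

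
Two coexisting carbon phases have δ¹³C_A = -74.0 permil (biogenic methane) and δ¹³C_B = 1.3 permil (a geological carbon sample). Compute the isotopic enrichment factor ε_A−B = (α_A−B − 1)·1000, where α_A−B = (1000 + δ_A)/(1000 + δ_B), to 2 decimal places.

α_A−B = (1000 + -74.0) / (1000 + 1.3) = 926.0 / 1001.3 = 0.924798
ε_A−B = (0.924798 − 1) × 1000 = -75.202 permil
(The approximation ε ≈ δ_A − δ_B would give -75.3 permil.)

-75.20 permil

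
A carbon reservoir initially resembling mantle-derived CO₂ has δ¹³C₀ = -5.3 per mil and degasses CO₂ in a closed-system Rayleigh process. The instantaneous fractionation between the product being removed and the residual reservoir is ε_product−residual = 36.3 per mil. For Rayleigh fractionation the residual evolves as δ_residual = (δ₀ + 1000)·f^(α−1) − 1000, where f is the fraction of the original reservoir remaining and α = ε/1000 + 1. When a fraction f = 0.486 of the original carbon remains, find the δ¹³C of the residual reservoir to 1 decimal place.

-31.0 per mil

Rayleigh residual: δ_res = (δ₀ + 1000)·f^(α−1) − 1000
α = ε/1000 + 1 = 1.03630, so α − 1 = 0.03630
f^(α−1) = 0.486^(0.03630) = 0.974148
δ_res = (-5.3 + 1000) × 0.974148 − 1000 = 968.985 − 1000 = -31.02 per mil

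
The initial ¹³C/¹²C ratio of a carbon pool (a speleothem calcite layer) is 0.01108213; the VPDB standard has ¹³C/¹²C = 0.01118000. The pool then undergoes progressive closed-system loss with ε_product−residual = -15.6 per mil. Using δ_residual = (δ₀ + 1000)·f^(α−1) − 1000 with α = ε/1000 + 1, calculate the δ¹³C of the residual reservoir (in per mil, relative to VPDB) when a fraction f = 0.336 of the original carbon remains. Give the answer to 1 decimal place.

8.3 per mil

δ₀ = (0.01108213/0.01118000 − 1)×1000 = (0.991246 − 1)×1000 = -8.754 per mil
α − 1 = ε/1000 = -0.0156
f^(α−1) = 0.336^(-0.0156) = 1.017160
δ_res = (-8.754 + 1000) × 1.017160 − 1000 = 1008.255 − 1000 = 8.26 per mil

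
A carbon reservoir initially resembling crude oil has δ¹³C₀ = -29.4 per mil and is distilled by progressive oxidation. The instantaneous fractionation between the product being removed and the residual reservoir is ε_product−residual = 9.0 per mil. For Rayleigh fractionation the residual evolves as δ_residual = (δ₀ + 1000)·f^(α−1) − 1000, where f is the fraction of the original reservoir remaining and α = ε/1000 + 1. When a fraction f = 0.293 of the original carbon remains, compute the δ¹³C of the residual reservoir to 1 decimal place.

-40.1 per mil

Rayleigh residual: δ_res = (δ₀ + 1000)·f^(α−1) − 1000
α = ε/1000 + 1 = 1.00900, so α − 1 = 0.00900
f^(α−1) = 0.293^(0.00900) = 0.989013
δ_res = (-29.4 + 1000) × 0.989013 − 1000 = 959.936 − 1000 = -40.06 per mil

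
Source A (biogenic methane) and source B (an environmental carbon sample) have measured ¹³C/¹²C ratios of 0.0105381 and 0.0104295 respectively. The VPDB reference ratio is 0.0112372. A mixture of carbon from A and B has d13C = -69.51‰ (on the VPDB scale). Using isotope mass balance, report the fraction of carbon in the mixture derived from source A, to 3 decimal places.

δ_A = (0.0105381/0.0112372 − 1)×1000 = (0.937787 − 1)×1000 = -62.213‰
δ_B = (0.0104295/0.0112372 − 1)×1000 = (0.928123 − 1)×1000 = -71.877‰
f_A = (δ_mix − δ_B)/(δ_A − δ_B) = (-69.51 − (-71.877))/(-62.213 − (-71.877))
f_A = 2.367 / 9.664 = 0.2450

0.245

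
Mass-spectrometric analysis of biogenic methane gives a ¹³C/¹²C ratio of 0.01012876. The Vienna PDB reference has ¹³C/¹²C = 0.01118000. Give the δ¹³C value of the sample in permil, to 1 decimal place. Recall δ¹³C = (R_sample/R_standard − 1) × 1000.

-94.0 permil

δ¹³C = (R_sample / R_standard − 1) × 1000
R_sample / R_standard = 0.01012876 / 0.01118000 = 0.905971
δ¹³C = (0.905971 − 1) × 1000 = -94.03 permil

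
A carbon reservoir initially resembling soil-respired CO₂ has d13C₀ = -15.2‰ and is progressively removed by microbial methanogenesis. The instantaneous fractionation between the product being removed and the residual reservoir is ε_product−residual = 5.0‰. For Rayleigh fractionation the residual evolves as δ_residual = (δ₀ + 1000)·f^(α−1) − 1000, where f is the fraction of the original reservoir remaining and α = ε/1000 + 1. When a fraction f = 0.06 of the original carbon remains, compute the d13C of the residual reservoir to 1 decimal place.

-29.0‰

Rayleigh residual: δ_res = (δ₀ + 1000)·f^(α−1) − 1000
α = ε/1000 + 1 = 1.00500, so α − 1 = 0.00500
f^(α−1) = 0.06^(0.00500) = 0.986031
δ_res = (-15.2 + 1000) × 0.986031 − 1000 = 971.044 − 1000 = -28.96‰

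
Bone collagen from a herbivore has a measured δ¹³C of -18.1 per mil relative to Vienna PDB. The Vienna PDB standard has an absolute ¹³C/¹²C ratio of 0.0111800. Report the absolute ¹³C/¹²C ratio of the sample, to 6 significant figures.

R_sample = R_standard × (δ¹³C/1000 + 1)
R_sample = 0.0111800 × (-18.1/1000 + 1) = 0.0111800 × 0.981900
R_sample = 0.0109776

0.0109776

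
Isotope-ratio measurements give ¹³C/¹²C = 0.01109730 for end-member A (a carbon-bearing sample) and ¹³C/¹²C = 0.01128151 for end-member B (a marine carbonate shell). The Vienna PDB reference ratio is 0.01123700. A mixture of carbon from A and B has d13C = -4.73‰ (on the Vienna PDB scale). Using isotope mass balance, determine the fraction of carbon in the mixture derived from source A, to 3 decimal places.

δ_A = (0.01109730/0.01123700 − 1)×1000 = (0.987568 − 1)×1000 = -12.432‰
δ_B = (0.01128151/0.01123700 − 1)×1000 = (1.003961 − 1)×1000 = 3.961‰
f_A = (δ_mix − δ_B)/(δ_A − δ_B) = (-4.73 − (3.961))/(-12.432 − (3.961))
f_A = -8.691 / -16.393 = 0.5302

0.530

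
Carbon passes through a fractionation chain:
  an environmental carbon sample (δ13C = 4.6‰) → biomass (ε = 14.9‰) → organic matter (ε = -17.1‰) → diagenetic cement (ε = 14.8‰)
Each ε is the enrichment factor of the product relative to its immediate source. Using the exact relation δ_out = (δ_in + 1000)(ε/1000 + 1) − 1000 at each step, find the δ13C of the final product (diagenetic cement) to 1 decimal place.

17.0‰

step 1: δ = (4.60 + 1000)·(14.9/1000 + 1) − 1000 = 19.57‰
step 2: δ = (19.57 + 1000)·(-17.1/1000 + 1) − 1000 = 2.13‰
step 3: δ = (2.13 + 1000)·(14.8/1000 + 1) − 1000 = 16.97‰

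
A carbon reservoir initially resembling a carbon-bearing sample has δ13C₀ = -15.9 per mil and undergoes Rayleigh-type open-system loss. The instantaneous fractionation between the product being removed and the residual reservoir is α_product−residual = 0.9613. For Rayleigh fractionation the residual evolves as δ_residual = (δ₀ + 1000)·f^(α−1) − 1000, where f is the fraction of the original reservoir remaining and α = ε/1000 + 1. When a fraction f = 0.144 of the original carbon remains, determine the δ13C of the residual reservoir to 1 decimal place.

Rayleigh residual: δ_res = (δ₀ + 1000)·f^(α−1) − 1000
α − 1 = -0.03870
f^(α−1) = 0.144^(-0.03870) = 1.077882
δ_res = (-15.9 + 1000) × 1.077882 − 1000 = 1060.744 − 1000 = 60.74 per mil

60.7 per mil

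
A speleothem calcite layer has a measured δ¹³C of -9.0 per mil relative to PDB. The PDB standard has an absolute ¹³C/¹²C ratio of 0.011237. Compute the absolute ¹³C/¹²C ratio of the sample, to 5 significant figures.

R_sample = R_standard × (δ¹³C/1000 + 1)
R_sample = 0.011237 × (-9.0/1000 + 1) = 0.011237 × 0.991000
R_sample = 0.0111359

0.011136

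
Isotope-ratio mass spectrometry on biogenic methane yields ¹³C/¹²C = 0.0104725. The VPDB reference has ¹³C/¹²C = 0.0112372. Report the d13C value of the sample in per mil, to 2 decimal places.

d13C = (R_sample / R_standard − 1) × 1000
R_sample / R_standard = 0.0104725 / 0.0112372 = 0.931949
d13C = (0.931949 − 1) × 1000 = -68.051 per mil

-68.05 per mil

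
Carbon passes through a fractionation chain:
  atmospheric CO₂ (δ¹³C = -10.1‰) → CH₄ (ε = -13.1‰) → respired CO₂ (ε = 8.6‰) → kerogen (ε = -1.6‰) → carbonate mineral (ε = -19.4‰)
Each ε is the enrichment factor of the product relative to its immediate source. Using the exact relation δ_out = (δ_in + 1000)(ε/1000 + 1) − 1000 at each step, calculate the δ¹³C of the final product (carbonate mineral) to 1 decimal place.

step 1: δ = (-10.10 + 1000)·(-13.1/1000 + 1) − 1000 = -23.07‰
step 2: δ = (-23.07 + 1000)·(8.6/1000 + 1) − 1000 = -14.67‰
step 3: δ = (-14.67 + 1000)·(-1.6/1000 + 1) − 1000 = -16.24‰
step 4: δ = (-16.24 + 1000)·(-19.4/1000 + 1) − 1000 = -35.33‰

-35.3‰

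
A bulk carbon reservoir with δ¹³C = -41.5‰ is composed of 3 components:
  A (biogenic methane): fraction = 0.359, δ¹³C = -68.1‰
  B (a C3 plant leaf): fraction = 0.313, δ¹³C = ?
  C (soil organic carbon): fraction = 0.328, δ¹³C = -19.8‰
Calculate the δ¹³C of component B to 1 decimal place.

Isotope mass balance: δ_bulk = Σ fᵢ·δᵢ.
-41.5 = 0.359×(-68.1) + 0.313×δ_B + 0.328×(-19.8)
0.313·δ_B = -41.5 − (-30.942) = -10.558
δ_B = -10.558 / 0.313 = -33.73‰

-33.7‰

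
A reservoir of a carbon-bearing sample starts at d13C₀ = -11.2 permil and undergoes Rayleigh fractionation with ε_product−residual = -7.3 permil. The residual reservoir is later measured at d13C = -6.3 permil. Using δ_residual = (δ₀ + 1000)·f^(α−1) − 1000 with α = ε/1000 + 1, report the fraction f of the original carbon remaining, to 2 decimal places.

0.51

α − 1 = ε/1000 = -0.0073
(δ_res + 1000)/(δ₀ + 1000) = (-6.3 + 1000)/(-11.2 + 1000) = 993.7/988.8 = 1.004956
f = 1.004956^(1/-0.0073) = exp(ln(1.004956)/-0.0073) = exp(0.00494/-0.0073)
f = exp(-0.6772) = 0.5081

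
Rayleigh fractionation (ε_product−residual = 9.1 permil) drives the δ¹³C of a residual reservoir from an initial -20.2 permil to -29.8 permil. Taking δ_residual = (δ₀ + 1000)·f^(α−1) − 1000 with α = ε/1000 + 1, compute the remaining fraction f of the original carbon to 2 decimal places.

0.34

α − 1 = ε/1000 = 0.0091
(δ_res + 1000)/(δ₀ + 1000) = (-29.8 + 1000)/(-20.2 + 1000) = 970.2/979.8 = 0.990202
f = 0.990202^(1/0.0091) = exp(ln(0.990202)/0.0091) = exp(-0.00985/0.0091)
f = exp(-1.0820) = 0.3389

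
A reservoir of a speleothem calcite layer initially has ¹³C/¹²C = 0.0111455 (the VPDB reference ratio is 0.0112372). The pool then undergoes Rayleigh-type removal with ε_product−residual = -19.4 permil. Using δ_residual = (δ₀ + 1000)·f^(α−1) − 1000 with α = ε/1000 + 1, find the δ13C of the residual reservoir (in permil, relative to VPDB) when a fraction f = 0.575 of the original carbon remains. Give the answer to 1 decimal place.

δ₀ = (0.0111455/0.0112372 − 1)×1000 = (0.991840 − 1)×1000 = -8.160 permil
α − 1 = ε/1000 = -0.0194
f^(α−1) = 0.575^(-0.0194) = 1.010794
δ_res = (-8.160 + 1000) × 1.010794 − 1000 = 1002.545 − 1000 = 2.55 permil

2.5 permil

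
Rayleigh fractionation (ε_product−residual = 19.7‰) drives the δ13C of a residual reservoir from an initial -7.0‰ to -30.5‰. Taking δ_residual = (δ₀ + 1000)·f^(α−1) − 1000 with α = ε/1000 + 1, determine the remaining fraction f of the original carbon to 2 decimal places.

α − 1 = ε/1000 = 0.0197
(δ_res + 1000)/(δ₀ + 1000) = (-30.5 + 1000)/(-7.0 + 1000) = 969.5/993.0 = 0.976334
f = 0.976334^(1/0.0197) = exp(ln(0.976334)/0.0197) = exp(-0.02395/0.0197)
f = exp(-1.2157) = 0.2965

0.30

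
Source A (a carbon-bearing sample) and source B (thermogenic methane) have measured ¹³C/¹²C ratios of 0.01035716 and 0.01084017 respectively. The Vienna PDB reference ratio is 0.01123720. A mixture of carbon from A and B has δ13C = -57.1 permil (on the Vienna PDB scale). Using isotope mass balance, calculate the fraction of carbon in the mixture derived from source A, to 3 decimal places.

0.506

δ_A = (0.01035716/0.01123720 − 1)×1000 = (0.921685 − 1)×1000 = -78.315 permil
δ_B = (0.01084017/0.01123720 − 1)×1000 = (0.964668 − 1)×1000 = -35.332 permil
f_A = (δ_mix − δ_B)/(δ_A − δ_B) = (-57.1 − (-35.332))/(-78.315 − (-35.332))
f_A = -21.768 / -42.983 = 0.5064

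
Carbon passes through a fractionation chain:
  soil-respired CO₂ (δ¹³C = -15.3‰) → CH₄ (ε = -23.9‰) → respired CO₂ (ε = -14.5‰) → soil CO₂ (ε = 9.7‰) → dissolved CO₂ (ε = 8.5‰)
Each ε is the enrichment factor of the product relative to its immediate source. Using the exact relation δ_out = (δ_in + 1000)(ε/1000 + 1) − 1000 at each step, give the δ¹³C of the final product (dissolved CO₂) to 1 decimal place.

-35.5‰

step 1: δ = (-15.30 + 1000)·(-23.9/1000 + 1) − 1000 = -38.83‰
step 2: δ = (-38.83 + 1000)·(-14.5/1000 + 1) − 1000 = -52.77‰
step 3: δ = (-52.77 + 1000)·(9.7/1000 + 1) − 1000 = -43.58‰
step 4: δ = (-43.58 + 1000)·(8.5/1000 + 1) − 1000 = -35.45‰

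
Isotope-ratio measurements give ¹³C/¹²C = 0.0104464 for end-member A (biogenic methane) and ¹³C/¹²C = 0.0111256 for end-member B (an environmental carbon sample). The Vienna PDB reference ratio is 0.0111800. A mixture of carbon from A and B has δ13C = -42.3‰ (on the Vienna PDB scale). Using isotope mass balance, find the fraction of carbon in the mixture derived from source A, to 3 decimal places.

δ_A = (0.0104464/0.0111800 − 1)×1000 = (0.934383 − 1)×1000 = -65.617‰
δ_B = (0.0111256/0.0111800 − 1)×1000 = (0.995134 − 1)×1000 = -4.866‰
f_A = (δ_mix − δ_B)/(δ_A − δ_B) = (-42.3 − (-4.866))/(-65.617 − (-4.866))
f_A = -37.434 / -60.751 = 0.6162

0.616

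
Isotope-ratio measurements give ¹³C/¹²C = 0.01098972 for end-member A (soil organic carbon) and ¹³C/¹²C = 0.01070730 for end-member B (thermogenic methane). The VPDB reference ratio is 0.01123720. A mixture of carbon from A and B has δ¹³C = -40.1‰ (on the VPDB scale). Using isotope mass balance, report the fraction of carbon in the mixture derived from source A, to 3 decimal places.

δ_A = (0.01098972/0.01123720 − 1)×1000 = (0.977977 − 1)×1000 = -22.023‰
δ_B = (0.01070730/0.01123720 − 1)×1000 = (0.952844 − 1)×1000 = -47.156‰
f_A = (δ_mix − δ_B)/(δ_A − δ_B) = (-40.1 − (-47.156))/(-22.023 − (-47.156))
f_A = 7.056 / 25.133 = 0.2807

0.281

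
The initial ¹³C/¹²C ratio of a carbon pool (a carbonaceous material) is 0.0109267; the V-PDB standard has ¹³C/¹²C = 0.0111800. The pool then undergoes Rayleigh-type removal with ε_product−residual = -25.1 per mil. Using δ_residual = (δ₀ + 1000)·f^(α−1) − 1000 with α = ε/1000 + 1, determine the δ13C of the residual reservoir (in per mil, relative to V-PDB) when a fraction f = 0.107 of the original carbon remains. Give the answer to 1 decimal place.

33.7 per mil

δ₀ = (0.0109267/0.0111800 − 1)×1000 = (0.977343 − 1)×1000 = -22.657 per mil
α − 1 = ε/1000 = -0.0251
f^(α−1) = 0.107^(-0.0251) = 1.057700
δ_res = (-22.657 + 1000) × 1.057700 − 1000 = 1033.736 − 1000 = 33.74 per mil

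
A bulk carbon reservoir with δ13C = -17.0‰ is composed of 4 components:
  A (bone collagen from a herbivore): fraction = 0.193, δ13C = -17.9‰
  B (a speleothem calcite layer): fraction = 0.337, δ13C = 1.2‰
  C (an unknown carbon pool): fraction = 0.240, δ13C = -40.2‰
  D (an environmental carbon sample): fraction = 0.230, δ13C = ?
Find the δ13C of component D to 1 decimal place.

Isotope mass balance: δ_bulk = Σ fᵢ·δᵢ.
-17.0 = 0.193×(-17.9) + 0.337×(1.2) + 0.240×(-40.2) + 0.230×δ_D
0.230·δ_D = -17.0 − (-12.698) = -4.302
δ_D = -4.302 / 0.230 = -18.70‰

-18.7‰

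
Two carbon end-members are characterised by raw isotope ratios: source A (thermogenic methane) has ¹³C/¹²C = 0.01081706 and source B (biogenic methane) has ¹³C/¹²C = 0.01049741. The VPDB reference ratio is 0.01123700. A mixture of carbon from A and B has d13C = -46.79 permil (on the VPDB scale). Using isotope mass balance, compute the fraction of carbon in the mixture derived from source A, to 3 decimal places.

δ_A = (0.01081706/0.01123700 − 1)×1000 = (0.962629 − 1)×1000 = -37.371 permil
δ_B = (0.01049741/0.01123700 − 1)×1000 = (0.934183 − 1)×1000 = -65.817 permil
f_A = (δ_mix − δ_B)/(δ_A − δ_B) = (-46.79 − (-65.817))/(-37.371 − (-65.817))
f_A = 19.027 / 28.446 = 0.6689

0.669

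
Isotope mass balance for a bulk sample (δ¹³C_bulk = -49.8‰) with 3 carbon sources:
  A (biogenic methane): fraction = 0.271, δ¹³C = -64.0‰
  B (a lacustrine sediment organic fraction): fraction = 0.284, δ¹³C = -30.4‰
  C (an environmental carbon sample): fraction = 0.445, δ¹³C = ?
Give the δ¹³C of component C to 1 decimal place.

Isotope mass balance: δ_bulk = Σ fᵢ·δᵢ.
-49.8 = 0.271×(-64.0) + 0.284×(-30.4) + 0.445×δ_C
0.445·δ_C = -49.8 − (-25.978) = -23.822
δ_C = -23.822 / 0.445 = -53.53‰

-53.5‰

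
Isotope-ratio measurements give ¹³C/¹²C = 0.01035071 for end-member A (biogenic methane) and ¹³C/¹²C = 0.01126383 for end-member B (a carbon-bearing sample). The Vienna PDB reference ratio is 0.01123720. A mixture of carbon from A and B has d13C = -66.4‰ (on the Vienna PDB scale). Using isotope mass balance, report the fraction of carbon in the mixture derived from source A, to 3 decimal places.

0.846

δ_A = (0.01035071/0.01123720 − 1)×1000 = (0.921111 − 1)×1000 = -78.889‰
δ_B = (0.01126383/0.01123720 − 1)×1000 = (1.002370 − 1)×1000 = 2.370‰
f_A = (δ_mix − δ_B)/(δ_A − δ_B) = (-66.4 − (2.370))/(-78.889 − (2.370))
f_A = -68.770 / -81.259 = 0.8463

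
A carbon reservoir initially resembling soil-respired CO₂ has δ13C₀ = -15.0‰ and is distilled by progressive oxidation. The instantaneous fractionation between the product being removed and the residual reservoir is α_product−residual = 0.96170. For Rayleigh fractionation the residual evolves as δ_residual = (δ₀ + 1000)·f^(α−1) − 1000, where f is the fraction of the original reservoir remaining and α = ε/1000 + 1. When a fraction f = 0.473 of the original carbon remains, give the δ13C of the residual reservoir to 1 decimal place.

13.7‰

Rayleigh residual: δ_res = (δ₀ + 1000)·f^(α−1) − 1000
α − 1 = -0.03830
f^(α−1) = 0.473^(-0.03830) = 1.029089
δ_res = (-15.0 + 1000) × 1.029089 − 1000 = 1013.652 − 1000 = 13.65‰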